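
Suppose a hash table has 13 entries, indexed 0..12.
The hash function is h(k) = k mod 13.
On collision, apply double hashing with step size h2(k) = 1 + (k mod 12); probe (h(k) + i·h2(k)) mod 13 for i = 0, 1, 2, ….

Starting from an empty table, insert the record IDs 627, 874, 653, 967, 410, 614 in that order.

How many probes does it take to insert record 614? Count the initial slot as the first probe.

Insert 627: h=3, slot 3 empty => index 3.
Insert 874: h=3, h2=11, slot 3 occupied => index 1.
Insert 653: h=3, h2=6, slot 3 occupied => index 9.
Insert 967: h=5, slot 5 empty => index 5.
Insert 410: h=7, slot 7 empty => index 7.
Insert 614: h=3, h2=3, slot 3 occupied => index 6.
Table: [., 874, ., 627, ., 967, 614, 410, ., 653, ., ., .]

2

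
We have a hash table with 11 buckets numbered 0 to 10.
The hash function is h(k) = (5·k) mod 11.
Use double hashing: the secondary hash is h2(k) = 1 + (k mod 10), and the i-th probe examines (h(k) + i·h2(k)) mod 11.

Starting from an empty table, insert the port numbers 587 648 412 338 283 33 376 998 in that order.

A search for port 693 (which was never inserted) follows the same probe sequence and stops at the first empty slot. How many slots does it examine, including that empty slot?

3

Insert 587: h=9, slot 9 empty => index 9.
Insert 648: h=6, slot 6 empty => index 6.
Insert 412: h=3, slot 3 empty => index 3.
Insert 338: h=7, slot 7 empty => index 7.
Insert 283: h=7, h2=4, slot 7 occupied => index 0.
Insert 33: h=0, h2=4, slot 0 occupied => index 4.
Insert 376: h=10, slot 10 empty => index 10.
Insert 998: h=7, h2=9, slot 7 occupied => index 5.
Table: [283, —, —, 412, 33, 998, 648, 338, —, 587, 376]
Lookup 693: h=0, h2=4, probe 0,4,8 → slot 8 empty, not found.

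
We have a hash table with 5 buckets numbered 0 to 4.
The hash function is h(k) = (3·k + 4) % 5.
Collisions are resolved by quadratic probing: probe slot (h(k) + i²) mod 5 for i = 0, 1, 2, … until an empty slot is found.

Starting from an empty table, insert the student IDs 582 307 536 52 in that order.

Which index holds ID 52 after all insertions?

582 hashes to 0; slot 0 is free -> place at 0.
307 hashes to 0; 0 taken -> place at 1.
536 hashes to 2; slot 2 is free -> place at 2.
52 hashes to 0; 0,1 taken -> place at 4.
Table: [582, 307, 536, —, 52]

4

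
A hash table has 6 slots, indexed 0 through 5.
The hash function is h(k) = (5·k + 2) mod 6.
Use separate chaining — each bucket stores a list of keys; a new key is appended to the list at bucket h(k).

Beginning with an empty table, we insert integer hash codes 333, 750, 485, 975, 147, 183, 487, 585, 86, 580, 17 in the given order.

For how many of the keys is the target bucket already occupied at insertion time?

333 -> bucket 5
750 -> bucket 2
485 -> bucket 3
975 -> bucket 5 (collision)
147 -> bucket 5 (collision)
183 -> bucket 5 (collision)
487 -> bucket 1
585 -> bucket 5 (collision)
86 -> bucket 0
580 -> bucket 4
17 -> bucket 3 (collision)
Final buckets:
0: 86
1: 487
2: 750
3: 485 -> 17
4: 580
5: 333 -> 975 -> 147 -> 183 -> 585

5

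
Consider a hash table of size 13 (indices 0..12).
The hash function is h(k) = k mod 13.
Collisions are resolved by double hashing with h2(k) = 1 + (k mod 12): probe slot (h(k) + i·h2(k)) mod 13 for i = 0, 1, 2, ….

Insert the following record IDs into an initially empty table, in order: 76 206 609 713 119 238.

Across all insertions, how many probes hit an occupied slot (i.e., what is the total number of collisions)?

5

Insert 76: h=11, slot 11 empty => index 11.
Insert 206: h=11, h2=3, slot 11 occupied => index 1.
Insert 609: h=11, h2=10, slot 11 occupied => index 8.
Insert 713: h=11, h2=6, slot 11 occupied => index 4.
Insert 119: h=2, slot 2 empty => index 2.
Insert 238: h=4, h2=11, slots 4,2 occupied => index 0.
Table: [238, 206, 119, —, 713, —, —, —, 609, —, —, 76, —]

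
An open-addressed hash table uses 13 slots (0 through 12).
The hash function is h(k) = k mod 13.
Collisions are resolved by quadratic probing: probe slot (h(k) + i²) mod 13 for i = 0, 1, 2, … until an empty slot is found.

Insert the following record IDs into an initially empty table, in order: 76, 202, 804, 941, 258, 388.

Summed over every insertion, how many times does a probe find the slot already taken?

76: h=11 => slot 11
202: h=7 => slot 7
804: h=11, probe 11,12 => slot 12
941: h=5 => slot 5
258: h=11, probe 11,12,2 => slot 2
388: h=11, probe 11,12,2,7,1 => slot 1
Table: [—, 388, 258, —, —, 941, —, 202, —, —, —, 76, 804]

7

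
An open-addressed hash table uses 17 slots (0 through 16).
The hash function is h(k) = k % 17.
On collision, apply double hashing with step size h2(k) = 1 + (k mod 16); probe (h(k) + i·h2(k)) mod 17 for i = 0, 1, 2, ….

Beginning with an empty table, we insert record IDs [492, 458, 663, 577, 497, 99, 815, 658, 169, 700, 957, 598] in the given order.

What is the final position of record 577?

Insert 492: h=16, slot 16 empty -> index 16.
Insert 458: h=16, h2=11, slot 16 occupied -> index 10.
Insert 663: h=0, slot 0 empty -> index 0.
Insert 577: h=16, h2=2, slot 16 occupied -> index 1.
Insert 497: h=4, slot 4 empty -> index 4.
Insert 99: h=14, slot 14 empty -> index 14.
Insert 815: h=16, h2=16, slot 16 occupied -> index 15.
Insert 658: h=12, slot 12 empty -> index 12.
Insert 169: h=16, h2=10, slot 16 occupied -> index 9.
Insert 700: h=3, slot 3 empty -> index 3.
Insert 957: h=5, slot 5 empty -> index 5.
Insert 598: h=3, h2=7, slots 3,10,0 occupied -> index 7.
Table: [663, 577, ., 700, 497, 957, ., 598, ., 169, 458, ., 658, ., 99, 815, 492]

1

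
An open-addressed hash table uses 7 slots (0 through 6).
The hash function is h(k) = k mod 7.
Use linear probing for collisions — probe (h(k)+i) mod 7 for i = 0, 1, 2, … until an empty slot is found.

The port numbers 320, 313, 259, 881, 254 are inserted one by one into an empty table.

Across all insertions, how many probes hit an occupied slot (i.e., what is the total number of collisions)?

3

320 hashes to 5; slot 5 is free -> place at 5.
313 hashes to 5; 5 taken -> place at 6.
259 hashes to 0; slot 0 is free -> place at 0.
881 hashes to 6; 6,0 taken -> place at 1.
254 hashes to 2; slot 2 is free -> place at 2.
Table: [259, 881, 254, -, -, 320, 313]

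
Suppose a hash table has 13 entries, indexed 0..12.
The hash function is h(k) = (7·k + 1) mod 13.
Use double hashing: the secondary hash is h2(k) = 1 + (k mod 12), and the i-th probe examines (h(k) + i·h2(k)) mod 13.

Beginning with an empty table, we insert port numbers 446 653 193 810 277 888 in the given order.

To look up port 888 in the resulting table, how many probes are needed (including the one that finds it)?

Insert 446: h=3, slot 3 empty → index 3.
Insert 653: h=9, slot 9 empty → index 9.
Insert 193: h=0, slot 0 empty → index 0.
Insert 810: h=3, h2=7, slot 3 occupied → index 10.
Insert 277: h=3, h2=2, slot 3 occupied → index 5.
Insert 888: h=3, h2=1, slot 3 occupied → index 4.
Table: [193, ., ., 446, 888, 277, ., ., ., 653, 810, ., .]
Lookup 888: h=3, h2=1, probe 3,4 → found at 4.

2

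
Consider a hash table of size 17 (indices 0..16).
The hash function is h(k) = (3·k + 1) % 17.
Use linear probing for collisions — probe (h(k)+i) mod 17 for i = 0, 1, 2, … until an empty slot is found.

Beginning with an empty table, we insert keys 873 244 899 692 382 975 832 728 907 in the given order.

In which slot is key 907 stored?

873 hashes to 2; slot 2 is free → place at 2.
244 hashes to 2; 2 taken → place at 3.
899 hashes to 12; slot 12 is free → place at 12.
692 hashes to 3; 3 taken → place at 4.
382 hashes to 8; slot 8 is free → place at 8.
975 hashes to 2; 2,3,4 taken → place at 5.
832 hashes to 15; slot 15 is free → place at 15.
728 hashes to 9; slot 9 is free → place at 9.
907 hashes to 2; 2,3,4,5 taken → place at 6.
Table: [., ., 873, 244, 692, 975, 907, ., 382, 728, ., ., 899, ., ., 832, .]

6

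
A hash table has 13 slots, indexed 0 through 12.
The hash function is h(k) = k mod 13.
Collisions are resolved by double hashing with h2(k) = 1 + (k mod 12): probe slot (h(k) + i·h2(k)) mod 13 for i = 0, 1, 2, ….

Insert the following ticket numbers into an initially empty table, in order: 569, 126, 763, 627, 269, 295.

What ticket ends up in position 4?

Insert 569: h=10, slot 10 empty -> index 10.
Insert 126: h=9, slot 9 empty -> index 9.
Insert 763: h=9, h2=8, slot 9 occupied -> index 4.
Insert 627: h=3, slot 3 empty -> index 3.
Insert 269: h=9, h2=6, slot 9 occupied -> index 2.
Insert 295: h=9, h2=8, slots 9,4 occupied -> index 12.
Table: [_, _, 269, 627, 763, _, _, _, _, 126, 569, _, 295]

763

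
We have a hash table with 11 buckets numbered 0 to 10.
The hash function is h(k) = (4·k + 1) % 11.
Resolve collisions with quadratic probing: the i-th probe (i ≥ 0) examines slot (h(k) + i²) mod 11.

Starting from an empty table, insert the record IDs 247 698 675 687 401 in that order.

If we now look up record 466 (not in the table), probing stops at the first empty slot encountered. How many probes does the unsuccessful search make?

Insert 247: h=10, slot 10 empty => index 10.
Insert 698: h=10, slot 10 occupied => index 0.
Insert 675: h=6, slot 6 empty => index 6.
Insert 687: h=10, slots 10,0 occupied => index 3.
Insert 401: h=10, slots 10,0,3 occupied => index 8.
Table: [698, ∅, ∅, 687, ∅, ∅, 675, ∅, 401, ∅, 247]
Lookup 466: h=6, probe 6,7 → slot 7 empty, not found.

2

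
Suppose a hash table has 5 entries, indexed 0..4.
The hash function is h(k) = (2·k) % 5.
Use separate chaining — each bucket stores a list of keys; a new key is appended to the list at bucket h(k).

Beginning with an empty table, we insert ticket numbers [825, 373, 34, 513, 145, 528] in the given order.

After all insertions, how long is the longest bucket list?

825 → bucket 0
373 → bucket 1
34 → bucket 3
513 → bucket 1 (collision)
145 → bucket 0 (collision)
528 → bucket 1 (collision)
Final buckets:
0: 825 -> 145
1: 373 -> 513 -> 528
2: -
3: 34
4: -

3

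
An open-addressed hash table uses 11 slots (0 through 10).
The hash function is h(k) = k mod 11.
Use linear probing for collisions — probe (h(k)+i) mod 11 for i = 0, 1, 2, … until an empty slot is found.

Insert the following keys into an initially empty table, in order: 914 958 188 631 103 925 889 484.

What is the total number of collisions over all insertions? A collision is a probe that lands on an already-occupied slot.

914: h=1 → slot 1
958: h=1, probe 1,2 → slot 2
188: h=1, probe 1,2,3 → slot 3
631: h=4 → slot 4
103: h=4, probe 4,5 → slot 5
925: h=1, probe 1,2,3,4,5,6 → slot 6
889: h=9 → slot 9
484: h=0 → slot 0
Table: [484, 914, 958, 188, 631, 103, 925, _, _, 889, _]

9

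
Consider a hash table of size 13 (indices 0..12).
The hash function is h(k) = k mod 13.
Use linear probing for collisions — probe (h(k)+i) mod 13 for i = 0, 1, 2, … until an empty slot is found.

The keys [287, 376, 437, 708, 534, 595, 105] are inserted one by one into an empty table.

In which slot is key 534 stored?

287 hashes to 1; slot 1 is free → place at 1.
376 hashes to 12; slot 12 is free → place at 12.
437 hashes to 8; slot 8 is free → place at 8.
708 hashes to 6; slot 6 is free → place at 6.
534 hashes to 1; 1 taken → place at 2.
595 hashes to 10; slot 10 is free → place at 10.
105 hashes to 1; 1,2 taken → place at 3.
Table: [_, 287, 534, 105, _, _, 708, _, 437, _, 595, _, 376]

2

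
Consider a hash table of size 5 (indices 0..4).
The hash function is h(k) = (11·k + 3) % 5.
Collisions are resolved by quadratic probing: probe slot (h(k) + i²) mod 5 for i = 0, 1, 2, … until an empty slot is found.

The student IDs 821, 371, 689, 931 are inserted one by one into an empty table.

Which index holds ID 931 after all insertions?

821: h=4 → slot 4
371: h=4, probe 4,0 → slot 0
689: h=2 → slot 2
931: h=4, probe 4,0,3 → slot 3
Table: [371, ., 689, 931, 821]

3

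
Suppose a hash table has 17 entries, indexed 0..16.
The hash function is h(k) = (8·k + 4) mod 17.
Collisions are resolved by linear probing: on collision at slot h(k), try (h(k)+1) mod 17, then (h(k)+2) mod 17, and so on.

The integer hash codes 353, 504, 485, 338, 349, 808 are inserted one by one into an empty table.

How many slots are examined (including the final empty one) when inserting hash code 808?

3

Insert 353: h=6, slot 6 empty -> index 6.
Insert 504: h=7, slot 7 empty -> index 7.
Insert 485: h=8, slot 8 empty -> index 8.
Insert 338: h=5, slot 5 empty -> index 5.
Insert 349: h=8, slot 8 occupied -> index 9.
Insert 808: h=8, slots 8,9 occupied -> index 10.
Table: [-, -, -, -, -, 338, 353, 504, 485, 349, 808, -, -, -, -, -, -]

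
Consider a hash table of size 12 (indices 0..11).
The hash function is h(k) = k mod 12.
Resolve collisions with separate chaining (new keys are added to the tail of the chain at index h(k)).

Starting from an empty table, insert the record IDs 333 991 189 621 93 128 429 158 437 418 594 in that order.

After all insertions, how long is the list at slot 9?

333 → bucket 9
991 → bucket 7
189 → bucket 9 (collision)
621 → bucket 9 (collision)
93 → bucket 9 (collision)
128 → bucket 8
429 → bucket 9 (collision)
158 → bucket 2
437 → bucket 5
418 → bucket 10
594 → bucket 6
Final buckets:
0: -
1: -
2: 158
3: -
4: -
5: 437
6: 594
7: 991
8: 128
9: 333 -> 189 -> 621 -> 93 -> 429
10: 418
11: -

5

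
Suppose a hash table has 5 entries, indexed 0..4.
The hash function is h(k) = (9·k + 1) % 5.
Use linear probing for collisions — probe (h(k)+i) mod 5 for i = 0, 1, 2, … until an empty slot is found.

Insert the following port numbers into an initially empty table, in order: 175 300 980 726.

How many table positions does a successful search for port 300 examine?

Insert 175: h=1, slot 1 empty => index 1.
Insert 300: h=1, slot 1 occupied => index 2.
Insert 980: h=1, slots 1,2 occupied => index 3.
Insert 726: h=0, slot 0 empty => index 0.
Table: [726, 175, 300, 980, ∅]
Lookup 300: h=1, probe 1,2 → found at 2.

2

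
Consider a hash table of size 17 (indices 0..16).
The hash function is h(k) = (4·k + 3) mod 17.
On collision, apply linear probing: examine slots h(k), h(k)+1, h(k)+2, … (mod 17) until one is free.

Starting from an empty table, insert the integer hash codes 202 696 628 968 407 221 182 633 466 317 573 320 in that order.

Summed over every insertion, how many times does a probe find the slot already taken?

19

202 hashes to 12; slot 12 is free -> place at 12.
696 hashes to 16; slot 16 is free -> place at 16.
628 hashes to 16; 16 taken -> place at 0.
968 hashes to 16; 16,0 taken -> place at 1.
407 hashes to 16; 16,0,1 taken -> place at 2.
221 hashes to 3; slot 3 is free -> place at 3.
182 hashes to 0; 0,1,2,3 taken -> place at 4.
633 hashes to 2; 2,3,4 taken -> place at 5.
466 hashes to 14; slot 14 is free -> place at 14.
317 hashes to 13; slot 13 is free -> place at 13.
573 hashes to 0; 0,1,2,3,4,5 taken -> place at 6.
320 hashes to 8; slot 8 is free -> place at 8.
Table: [628, 968, 407, 221, 182, 633, 573, -, 320, -, -, -, 202, 317, 466, -, 696]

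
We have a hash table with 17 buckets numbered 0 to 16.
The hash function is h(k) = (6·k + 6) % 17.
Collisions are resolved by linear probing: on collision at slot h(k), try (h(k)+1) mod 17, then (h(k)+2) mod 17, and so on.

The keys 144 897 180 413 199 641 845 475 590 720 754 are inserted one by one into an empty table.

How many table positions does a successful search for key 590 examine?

4

144 hashes to 3; slot 3 is free -> place at 3.
897 hashes to 16; slot 16 is free -> place at 16.
180 hashes to 15; slot 15 is free -> place at 15.
413 hashes to 2; slot 2 is free -> place at 2.
199 hashes to 10; slot 10 is free -> place at 10.
641 hashes to 10; 10 taken -> place at 11.
845 hashes to 10; 10,11 taken -> place at 12.
475 hashes to 0; slot 0 is free -> place at 0.
590 hashes to 10; 10,11,12 taken -> place at 13.
720 hashes to 8; slot 8 is free -> place at 8.
754 hashes to 8; 8 taken -> place at 9.
Table: [475, ., 413, 144, ., ., ., ., 720, 754, 199, 641, 845, 590, ., 180, 897]
Lookup 590: h=10, probe 10,11,12,13 → found at 13.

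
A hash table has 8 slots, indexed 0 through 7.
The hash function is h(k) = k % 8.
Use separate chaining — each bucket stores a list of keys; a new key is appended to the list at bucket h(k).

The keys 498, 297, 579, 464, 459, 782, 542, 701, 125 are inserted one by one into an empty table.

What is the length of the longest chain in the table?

498 → bucket 2
297 → bucket 1
579 → bucket 3
464 → bucket 0
459 → bucket 3 (collision)
782 → bucket 6
542 → bucket 6 (collision)
701 → bucket 5
125 → bucket 5 (collision)
Final buckets:
0: 464
1: 297
2: 498
3: 579 -> 459
4: —
5: 701 -> 125
6: 782 -> 542
7: —

2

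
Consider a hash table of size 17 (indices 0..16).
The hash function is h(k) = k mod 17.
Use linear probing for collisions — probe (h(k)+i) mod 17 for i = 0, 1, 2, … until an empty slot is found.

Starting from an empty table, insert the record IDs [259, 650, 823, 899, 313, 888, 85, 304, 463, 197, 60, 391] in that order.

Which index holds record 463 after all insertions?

9

259 hashes to 4; slot 4 is free → place at 4.
650 hashes to 4; 4 taken → place at 5.
823 hashes to 7; slot 7 is free → place at 7.
899 hashes to 15; slot 15 is free → place at 15.
313 hashes to 7; 7 taken → place at 8.
888 hashes to 4; 4,5 taken → place at 6.
85 hashes to 0; slot 0 is free → place at 0.
304 hashes to 15; 15 taken → place at 16.
463 hashes to 4; 4,5,6,7,8 taken → place at 9.
197 hashes to 10; slot 10 is free → place at 10.
60 hashes to 9; 9,10 taken → place at 11.
391 hashes to 0; 0 taken → place at 1.
Table: [85, 391, ∅, ∅, 259, 650, 888, 823, 313, 463, 197, 60, ∅, ∅, ∅, 899, 304]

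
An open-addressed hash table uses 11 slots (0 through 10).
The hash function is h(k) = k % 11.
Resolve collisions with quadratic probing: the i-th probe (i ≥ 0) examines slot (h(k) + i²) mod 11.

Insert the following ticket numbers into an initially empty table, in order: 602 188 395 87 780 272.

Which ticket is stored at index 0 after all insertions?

Insert 602: h=8, slot 8 empty → index 8.
Insert 188: h=1, slot 1 empty → index 1.
Insert 395: h=10, slot 10 empty → index 10.
Insert 87: h=10, slot 10 occupied → index 0.
Insert 780: h=10, slots 10,0 occupied → index 3.
Insert 272: h=8, slot 8 occupied → index 9.
Table: [87, 188, —, 780, —, —, —, —, 602, 272, 395]

87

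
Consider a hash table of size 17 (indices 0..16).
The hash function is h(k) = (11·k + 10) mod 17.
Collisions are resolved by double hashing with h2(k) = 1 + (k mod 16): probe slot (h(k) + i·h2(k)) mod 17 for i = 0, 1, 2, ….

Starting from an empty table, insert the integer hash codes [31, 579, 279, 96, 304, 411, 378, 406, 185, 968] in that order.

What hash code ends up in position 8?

Insert 31: h=11, slot 11 empty -> index 11.
Insert 579: h=4, slot 4 empty -> index 4.
Insert 279: h=2, slot 2 empty -> index 2.
Insert 96: h=12, slot 12 empty -> index 12.
Insert 304: h=5, slot 5 empty -> index 5.
Insert 411: h=9, slot 9 empty -> index 9.
Insert 378: h=3, slot 3 empty -> index 3.
Insert 406: h=5, h2=7, slots 5,12,2,9 occupied -> index 16.
Insert 185: h=5, h2=10, slot 5 occupied -> index 15.
Insert 968: h=16, h2=9, slot 16 occupied -> index 8.
Table: [∅, ∅, 279, 378, 579, 304, ∅, ∅, 968, 411, ∅, 31, 96, ∅, ∅, 185, 406]

968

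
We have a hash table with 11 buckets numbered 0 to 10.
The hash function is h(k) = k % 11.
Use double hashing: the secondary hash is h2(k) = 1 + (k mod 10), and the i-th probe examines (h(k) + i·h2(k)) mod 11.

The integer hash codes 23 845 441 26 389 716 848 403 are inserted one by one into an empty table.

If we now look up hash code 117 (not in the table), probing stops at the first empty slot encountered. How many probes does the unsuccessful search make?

23 hashes to 1; slot 1 is free => place at 1.
845 hashes to 9; slot 9 is free => place at 9.
441 hashes to 1, h2=2; 1 taken => place at 3.
26 hashes to 4; slot 4 is free => place at 4.
389 hashes to 4, h2=10; 4,3 taken => place at 2.
716 hashes to 1, h2=7; 1 taken => place at 8.
848 hashes to 1, h2=9; 1 taken => place at 10.
403 hashes to 7; slot 7 is free => place at 7.
Table: [—, 23, 389, 441, 26, —, —, 403, 716, 845, 848]
Lookup 117: h=7, h2=8, probe 7,4,1,9,6 → slot 6 empty, not found.

5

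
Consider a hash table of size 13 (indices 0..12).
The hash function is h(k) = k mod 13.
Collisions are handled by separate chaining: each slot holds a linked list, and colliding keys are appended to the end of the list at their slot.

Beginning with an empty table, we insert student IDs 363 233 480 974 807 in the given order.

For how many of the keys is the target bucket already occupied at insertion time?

3

363 -> bucket 12
233 -> bucket 12 (collision)
480 -> bucket 12 (collision)
974 -> bucket 12 (collision)
807 -> bucket 1
Final buckets:
0: _
1: 807
2: _
3: _
4: _
5: _
6: _
7: _
8: _
9: _
10: _
11: _
12: 363 -> 233 -> 480 -> 974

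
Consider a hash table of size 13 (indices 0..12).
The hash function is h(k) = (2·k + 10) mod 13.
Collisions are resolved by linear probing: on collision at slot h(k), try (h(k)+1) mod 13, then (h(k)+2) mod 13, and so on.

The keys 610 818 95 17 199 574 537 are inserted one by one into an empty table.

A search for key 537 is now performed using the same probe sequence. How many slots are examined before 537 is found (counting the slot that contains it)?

6

610 hashes to 8; slot 8 is free => place at 8.
818 hashes to 8; 8 taken => place at 9.
95 hashes to 5; slot 5 is free => place at 5.
17 hashes to 5; 5 taken => place at 6.
199 hashes to 5; 5,6 taken => place at 7.
574 hashes to 1; slot 1 is free => place at 1.
537 hashes to 5; 5,6,7,8,9 taken => place at 10.
Table: [-, 574, -, -, -, 95, 17, 199, 610, 818, 537, -, -]
Lookup 537: h=5, probe 5,6,7,8,9,10 → found at 10.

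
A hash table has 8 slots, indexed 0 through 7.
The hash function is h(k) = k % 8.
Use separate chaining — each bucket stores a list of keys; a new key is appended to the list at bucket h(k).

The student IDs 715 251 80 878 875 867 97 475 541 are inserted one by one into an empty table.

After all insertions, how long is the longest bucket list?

5

715 -> bucket 3
251 -> bucket 3 (collision)
80 -> bucket 0
878 -> bucket 6
875 -> bucket 3 (collision)
867 -> bucket 3 (collision)
97 -> bucket 1
475 -> bucket 3 (collision)
541 -> bucket 5
Final buckets:
0: 80
1: 97
2: -
3: 715 -> 251 -> 875 -> 867 -> 475
4: -
5: 541
6: 878
7: -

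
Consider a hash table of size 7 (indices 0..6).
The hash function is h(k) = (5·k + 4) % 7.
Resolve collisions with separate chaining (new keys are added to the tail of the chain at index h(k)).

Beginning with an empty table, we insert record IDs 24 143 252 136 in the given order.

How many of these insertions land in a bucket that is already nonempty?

Insert 24: h=5, bucket 5 empty -> new chain.
Insert 143: h=5, bucket 5 nonempty -> append to chain.
Insert 252: h=4, bucket 4 empty -> new chain.
Insert 136: h=5, bucket 5 nonempty -> append to chain.
Final buckets:
0: —
1: —
2: —
3: —
4: 252
5: 24 -> 143 -> 136
6: —

2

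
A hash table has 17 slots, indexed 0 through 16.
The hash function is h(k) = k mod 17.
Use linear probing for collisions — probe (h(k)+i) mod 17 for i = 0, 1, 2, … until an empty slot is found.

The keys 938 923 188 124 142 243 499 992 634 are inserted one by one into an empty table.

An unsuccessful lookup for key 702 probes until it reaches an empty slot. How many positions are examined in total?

8

938: h=3 => slot 3
923: h=5 => slot 5
188: h=1 => slot 1
124: h=5, probe 5,6 => slot 6
142: h=6, probe 6,7 => slot 7
243: h=5, probe 5,6,7,8 => slot 8
499: h=6, probe 6,7,8,9 => slot 9
992: h=6, probe 6,7,8,9,10 => slot 10
634: h=5, probe 5,6,7,8,9,10,11 => slot 11
Table: [—, 188, —, 938, —, 923, 124, 142, 243, 499, 992, 634, —, —, —, —, —]
Lookup 702: h=5, probe 5,6,7,8,9,10,11,12 → slot 12 empty, not found.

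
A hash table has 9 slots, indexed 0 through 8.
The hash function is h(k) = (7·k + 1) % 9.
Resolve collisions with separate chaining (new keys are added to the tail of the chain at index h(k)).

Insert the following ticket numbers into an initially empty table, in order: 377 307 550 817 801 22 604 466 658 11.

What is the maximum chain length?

4

377 -> bucket 3
307 -> bucket 8
550 -> bucket 8 (collision)
817 -> bucket 5
801 -> bucket 1
22 -> bucket 2
604 -> bucket 8 (collision)
466 -> bucket 5 (collision)
658 -> bucket 8 (collision)
11 -> bucket 6
Final buckets:
0: —
1: 801
2: 22
3: 377
4: —
5: 817 -> 466
6: 11
7: —
8: 307 -> 550 -> 604 -> 658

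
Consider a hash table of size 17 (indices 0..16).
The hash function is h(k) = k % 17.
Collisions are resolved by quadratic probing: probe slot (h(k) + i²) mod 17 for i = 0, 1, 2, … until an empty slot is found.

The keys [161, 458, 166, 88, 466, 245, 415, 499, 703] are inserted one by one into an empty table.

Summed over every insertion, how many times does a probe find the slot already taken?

Insert 161: h=8, slot 8 empty => index 8.
Insert 458: h=16, slot 16 empty => index 16.
Insert 166: h=13, slot 13 empty => index 13.
Insert 88: h=3, slot 3 empty => index 3.
Insert 466: h=7, slot 7 empty => index 7.
Insert 245: h=7, slots 7,8 occupied => index 11.
Insert 415: h=7, slots 7,8,11,16 occupied => index 6.
Insert 499: h=6, slots 6,7 occupied => index 10.
Insert 703: h=6, slots 6,7,10 occupied => index 15.
Table: [—, —, —, 88, —, —, 415, 466, 161, —, 499, 245, —, 166, —, 703, 458]

11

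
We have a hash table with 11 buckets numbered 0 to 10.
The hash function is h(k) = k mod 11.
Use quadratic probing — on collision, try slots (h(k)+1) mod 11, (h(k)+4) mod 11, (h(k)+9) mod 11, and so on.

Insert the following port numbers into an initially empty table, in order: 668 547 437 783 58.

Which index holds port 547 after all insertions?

9

668: h=8 -> slot 8
547: h=8, probe 8,9 -> slot 9
437: h=8, probe 8,9,1 -> slot 1
783: h=2 -> slot 2
58: h=3 -> slot 3
Table: [-, 437, 783, 58, -, -, -, -, 668, 547, -]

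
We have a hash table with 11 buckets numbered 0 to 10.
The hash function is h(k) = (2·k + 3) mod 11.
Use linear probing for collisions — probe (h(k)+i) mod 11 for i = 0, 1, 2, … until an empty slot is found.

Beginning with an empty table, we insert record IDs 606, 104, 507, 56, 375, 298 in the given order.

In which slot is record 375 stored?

8

606 hashes to 5; slot 5 is free → place at 5.
104 hashes to 2; slot 2 is free → place at 2.
507 hashes to 5; 5 taken → place at 6.
56 hashes to 5; 5,6 taken → place at 7.
375 hashes to 5; 5,6,7 taken → place at 8.
298 hashes to 5; 5,6,7,8 taken → place at 9.
Table: [-, -, 104, -, -, 606, 507, 56, 375, 298, -]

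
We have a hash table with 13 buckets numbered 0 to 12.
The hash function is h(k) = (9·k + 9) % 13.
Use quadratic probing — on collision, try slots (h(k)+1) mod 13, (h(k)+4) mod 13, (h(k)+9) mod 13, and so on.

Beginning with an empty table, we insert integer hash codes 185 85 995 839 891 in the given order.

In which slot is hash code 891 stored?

3

Insert 185: h=10, slot 10 empty → index 10.
Insert 85: h=7, slot 7 empty → index 7.
Insert 995: h=7, slot 7 occupied → index 8.
Insert 839: h=7, slots 7,8 occupied → index 11.
Insert 891: h=7, slots 7,8,11 occupied → index 3.
Table: [-, -, -, 891, -, -, -, 85, 995, -, 185, 839, -]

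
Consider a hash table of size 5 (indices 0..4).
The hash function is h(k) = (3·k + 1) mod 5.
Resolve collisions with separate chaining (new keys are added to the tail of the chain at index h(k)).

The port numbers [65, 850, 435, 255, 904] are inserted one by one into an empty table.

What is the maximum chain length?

Insert 65: h=1, bucket 1 empty -> new chain.
Insert 850: h=1, bucket 1 nonempty -> append to chain.
Insert 435: h=1, bucket 1 nonempty -> append to chain.
Insert 255: h=1, bucket 1 nonempty -> append to chain.
Insert 904: h=3, bucket 3 empty -> new chain.
Final buckets:
0: ∅
1: 65 -> 850 -> 435 -> 255
2: ∅
3: 904
4: ∅

4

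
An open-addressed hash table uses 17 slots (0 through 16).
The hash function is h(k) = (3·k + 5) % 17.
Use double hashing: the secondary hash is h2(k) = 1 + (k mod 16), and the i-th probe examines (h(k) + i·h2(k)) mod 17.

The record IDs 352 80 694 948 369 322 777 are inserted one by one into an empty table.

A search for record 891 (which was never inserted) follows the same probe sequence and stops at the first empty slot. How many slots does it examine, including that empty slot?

Insert 352: h=7, slot 7 empty → index 7.
Insert 80: h=7, h2=1, slot 7 occupied → index 8.
Insert 694: h=13, slot 13 empty → index 13.
Insert 948: h=10, slot 10 empty → index 10.
Insert 369: h=7, h2=2, slot 7 occupied → index 9.
Insert 322: h=2, slot 2 empty → index 2.
Insert 777: h=7, h2=10, slot 7 occupied → index 0.
Table: [777, _, 322, _, _, _, _, 352, 80, 369, 948, _, _, 694, _, _, _]
Lookup 891: h=9, h2=12, probe 9,4 → slot 4 empty, not found.

2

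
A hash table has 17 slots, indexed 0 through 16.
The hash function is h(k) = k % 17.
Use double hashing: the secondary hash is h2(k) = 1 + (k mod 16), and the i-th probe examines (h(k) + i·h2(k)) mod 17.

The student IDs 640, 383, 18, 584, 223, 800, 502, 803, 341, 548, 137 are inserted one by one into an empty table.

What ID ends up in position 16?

640: h=11 → slot 11
383: h=9 → slot 9
18: h=1 → slot 1
584: h=6 → slot 6
223: h=2 → slot 2
800: h=1, h2=1, probe 1,2,3 → slot 3
502: h=9, h2=7, probe 9,16 → slot 16
803: h=4 → slot 4
341: h=1, h2=6, probe 1,7 → slot 7
548: h=4, h2=5, probe 4,9,14 → slot 14
137: h=1, h2=10, probe 1,11,4,14,7,0 → slot 0
Table: [137, 18, 223, 800, 803, —, 584, 341, —, 383, —, 640, —, —, 548, —, 502]

502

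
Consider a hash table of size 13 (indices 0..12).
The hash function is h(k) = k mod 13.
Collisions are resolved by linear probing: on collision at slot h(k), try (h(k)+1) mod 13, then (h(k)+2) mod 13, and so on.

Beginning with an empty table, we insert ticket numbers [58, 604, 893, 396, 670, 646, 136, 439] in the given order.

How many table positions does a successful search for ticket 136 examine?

58: h=6 -> slot 6
604: h=6, probe 6,7 -> slot 7
893: h=9 -> slot 9
396: h=6, probe 6,7,8 -> slot 8
670: h=7, probe 7,8,9,10 -> slot 10
646: h=9, probe 9,10,11 -> slot 11
136: h=6, probe 6,7,8,9,10,11,12 -> slot 12
439: h=10, probe 10,11,12,0 -> slot 0
Table: [439, ∅, ∅, ∅, ∅, ∅, 58, 604, 396, 893, 670, 646, 136]
Lookup 136: h=6, probe 6,7,8,9,10,11,12 → found at 12.

7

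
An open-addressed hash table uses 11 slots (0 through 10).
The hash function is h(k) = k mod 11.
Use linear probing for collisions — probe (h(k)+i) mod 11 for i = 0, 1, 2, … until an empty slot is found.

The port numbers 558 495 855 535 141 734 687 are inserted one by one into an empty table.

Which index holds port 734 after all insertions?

1

Insert 558: h=8, slot 8 empty -> index 8.
Insert 495: h=0, slot 0 empty -> index 0.
Insert 855: h=8, slot 8 occupied -> index 9.
Insert 535: h=7, slot 7 empty -> index 7.
Insert 141: h=9, slot 9 occupied -> index 10.
Insert 734: h=8, slots 8,9,10,0 occupied -> index 1.
Insert 687: h=5, slot 5 empty -> index 5.
Table: [495, 734, ., ., ., 687, ., 535, 558, 855, 141]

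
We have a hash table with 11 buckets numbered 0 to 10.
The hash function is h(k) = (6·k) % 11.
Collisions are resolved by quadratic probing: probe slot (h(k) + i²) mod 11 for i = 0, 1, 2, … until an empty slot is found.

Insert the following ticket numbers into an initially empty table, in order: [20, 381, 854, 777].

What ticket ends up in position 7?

Insert 20: h=10, slot 10 empty -> index 10.
Insert 381: h=9, slot 9 empty -> index 9.
Insert 854: h=9, slots 9,10 occupied -> index 2.
Insert 777: h=9, slots 9,10,2 occupied -> index 7.
Table: [—, —, 854, —, —, —, —, 777, —, 381, 20]

777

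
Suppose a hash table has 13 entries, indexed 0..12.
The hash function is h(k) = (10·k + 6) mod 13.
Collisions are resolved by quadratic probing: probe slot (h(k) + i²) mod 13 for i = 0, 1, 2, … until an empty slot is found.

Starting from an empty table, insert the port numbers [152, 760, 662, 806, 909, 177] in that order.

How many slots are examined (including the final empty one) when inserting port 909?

152 hashes to 5; slot 5 is free => place at 5.
760 hashes to 1; slot 1 is free => place at 1.
662 hashes to 9; slot 9 is free => place at 9.
806 hashes to 6; slot 6 is free => place at 6.
909 hashes to 9; 9 taken => place at 10.
177 hashes to 8; slot 8 is free => place at 8.
Table: [-, 760, -, -, -, 152, 806, -, 177, 662, 909, -, -]

2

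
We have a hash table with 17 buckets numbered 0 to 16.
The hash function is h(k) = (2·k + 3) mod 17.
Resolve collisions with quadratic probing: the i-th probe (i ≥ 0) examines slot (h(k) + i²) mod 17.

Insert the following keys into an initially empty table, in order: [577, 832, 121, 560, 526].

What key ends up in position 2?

832

577: h=1 → slot 1
832: h=1, probe 1,2 → slot 2
121: h=7 → slot 7
560: h=1, probe 1,2,5 → slot 5
526: h=1, probe 1,2,5,10 → slot 10
Table: [∅, 577, 832, ∅, ∅, 560, ∅, 121, ∅, ∅, 526, ∅, ∅, ∅, ∅, ∅, ∅]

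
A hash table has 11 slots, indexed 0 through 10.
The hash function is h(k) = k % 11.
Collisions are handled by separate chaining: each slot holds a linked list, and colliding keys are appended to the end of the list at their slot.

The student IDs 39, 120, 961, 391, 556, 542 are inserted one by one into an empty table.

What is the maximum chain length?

39 → bucket 6
120 → bucket 10
961 → bucket 4
391 → bucket 6 (collision)
556 → bucket 6 (collision)
542 → bucket 3
Final buckets:
0: -
1: -
2: -
3: 542
4: 961
5: -
6: 39 -> 391 -> 556
7: -
8: -
9: -
10: 120

3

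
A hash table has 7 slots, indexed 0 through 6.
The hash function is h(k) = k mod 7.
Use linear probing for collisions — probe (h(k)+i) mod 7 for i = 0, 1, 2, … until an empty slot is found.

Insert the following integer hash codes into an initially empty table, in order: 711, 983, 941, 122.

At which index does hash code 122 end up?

711 hashes to 4; slot 4 is free => place at 4.
983 hashes to 3; slot 3 is free => place at 3.
941 hashes to 3; 3,4 taken => place at 5.
122 hashes to 3; 3,4,5 taken => place at 6.
Table: [_, _, _, 983, 711, 941, 122]

6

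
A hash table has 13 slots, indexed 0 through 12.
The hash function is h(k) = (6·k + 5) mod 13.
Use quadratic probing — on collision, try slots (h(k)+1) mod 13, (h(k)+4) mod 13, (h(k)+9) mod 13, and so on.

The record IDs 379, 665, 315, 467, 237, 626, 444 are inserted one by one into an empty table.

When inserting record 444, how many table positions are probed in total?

4

379: h=4 → slot 4
665: h=4, probe 4,5 → slot 5
315: h=10 → slot 10
467: h=12 → slot 12
237: h=10, probe 10,11 → slot 11
626: h=4, probe 4,5,8 → slot 8
444: h=4, probe 4,5,8,0 → slot 0
Table: [444, -, -, -, 379, 665, -, -, 626, -, 315, 237, 467]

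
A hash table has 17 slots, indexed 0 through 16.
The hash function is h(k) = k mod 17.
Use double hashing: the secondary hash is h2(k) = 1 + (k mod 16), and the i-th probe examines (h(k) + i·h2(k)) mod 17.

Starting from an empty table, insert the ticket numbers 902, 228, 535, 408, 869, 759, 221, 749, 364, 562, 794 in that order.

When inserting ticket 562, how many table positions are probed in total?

Insert 902: h=1, slot 1 empty → index 1.
Insert 228: h=7, slot 7 empty → index 7.
Insert 535: h=8, slot 8 empty → index 8.
Insert 408: h=0, slot 0 empty → index 0.
Insert 869: h=2, slot 2 empty → index 2.
Insert 759: h=11, slot 11 empty → index 11.
Insert 221: h=0, h2=14, slot 0 occupied → index 14.
Insert 749: h=1, h2=14, slot 1 occupied → index 15.
Insert 364: h=7, h2=13, slot 7 occupied → index 3.
Insert 562: h=1, h2=3, slot 1 occupied → index 4.
Insert 794: h=12, slot 12 empty → index 12.
Table: [408, 902, 869, 364, 562, ., ., 228, 535, ., ., 759, 794, ., 221, 749, .]

2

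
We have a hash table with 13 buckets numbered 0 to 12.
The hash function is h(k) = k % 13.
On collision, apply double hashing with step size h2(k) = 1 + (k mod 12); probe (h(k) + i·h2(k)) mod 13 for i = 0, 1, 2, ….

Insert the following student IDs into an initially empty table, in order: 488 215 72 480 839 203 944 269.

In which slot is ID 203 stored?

4

Insert 488: h=7, slot 7 empty → index 7.
Insert 215: h=7, h2=12, slot 7 occupied → index 6.
Insert 72: h=7, h2=1, slot 7 occupied → index 8.
Insert 480: h=12, slot 12 empty → index 12.
Insert 839: h=7, h2=12, slots 7,6 occupied → index 5.
Insert 203: h=8, h2=12, slots 8,7,6,5 occupied → index 4.
Insert 944: h=8, h2=9, slots 8,4 occupied → index 0.
Insert 269: h=9, slot 9 empty → index 9.
Table: [944, ., ., ., 203, 839, 215, 488, 72, 269, ., ., 480]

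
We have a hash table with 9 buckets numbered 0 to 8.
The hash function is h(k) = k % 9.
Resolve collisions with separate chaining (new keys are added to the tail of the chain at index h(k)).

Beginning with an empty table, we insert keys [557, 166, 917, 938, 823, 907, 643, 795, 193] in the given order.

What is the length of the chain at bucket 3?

1

Insert 557: h=8, bucket 8 empty -> new chain.
Insert 166: h=4, bucket 4 empty -> new chain.
Insert 917: h=8, bucket 8 nonempty -> append to chain.
Insert 938: h=2, bucket 2 empty -> new chain.
Insert 823: h=4, bucket 4 nonempty -> append to chain.
Insert 907: h=7, bucket 7 empty -> new chain.
Insert 643: h=4, bucket 4 nonempty -> append to chain.
Insert 795: h=3, bucket 3 empty -> new chain.
Insert 193: h=4, bucket 4 nonempty -> append to chain.
Final buckets:
0: .
1: .
2: 938
3: 795
4: 166 -> 823 -> 643 -> 193
5: .
6: .
7: 907
8: 557 -> 917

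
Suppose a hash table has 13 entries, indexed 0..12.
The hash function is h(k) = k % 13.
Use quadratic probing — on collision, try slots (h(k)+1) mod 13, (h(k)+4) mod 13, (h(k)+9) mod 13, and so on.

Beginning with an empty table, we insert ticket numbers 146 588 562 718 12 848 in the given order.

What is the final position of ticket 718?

146: h=3 -> slot 3
588: h=3, probe 3,4 -> slot 4
562: h=3, probe 3,4,7 -> slot 7
718: h=3, probe 3,4,7,12 -> slot 12
12: h=12, probe 12,0 -> slot 0
848: h=3, probe 3,4,7,12,6 -> slot 6
Table: [12, _, _, 146, 588, _, 848, 562, _, _, _, _, 718]

12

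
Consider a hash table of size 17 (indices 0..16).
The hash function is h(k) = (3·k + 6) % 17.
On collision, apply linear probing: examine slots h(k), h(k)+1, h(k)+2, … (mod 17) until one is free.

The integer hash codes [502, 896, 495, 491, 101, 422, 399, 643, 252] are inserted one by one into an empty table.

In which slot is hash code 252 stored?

Insert 502: h=16, slot 16 empty → index 16.
Insert 896: h=8, slot 8 empty → index 8.
Insert 495: h=12, slot 12 empty → index 12.
Insert 491: h=0, slot 0 empty → index 0.
Insert 101: h=3, slot 3 empty → index 3.
Insert 422: h=14, slot 14 empty → index 14.
Insert 399: h=13, slot 13 empty → index 13.
Insert 643: h=14, slot 14 occupied → index 15.
Insert 252: h=14, slots 14,15,16,0 occupied → index 1.
Table: [491, 252, ., 101, ., ., ., ., 896, ., ., ., 495, 399, 422, 643, 502]

1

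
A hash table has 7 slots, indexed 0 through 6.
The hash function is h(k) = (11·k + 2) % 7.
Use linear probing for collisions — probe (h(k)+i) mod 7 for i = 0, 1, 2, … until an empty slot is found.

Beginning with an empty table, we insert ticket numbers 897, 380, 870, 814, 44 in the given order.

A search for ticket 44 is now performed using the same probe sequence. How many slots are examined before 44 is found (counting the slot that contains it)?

5

897 hashes to 6; slot 6 is free => place at 6.
380 hashes to 3; slot 3 is free => place at 3.
870 hashes to 3; 3 taken => place at 4.
814 hashes to 3; 3,4 taken => place at 5.
44 hashes to 3; 3,4,5,6 taken => place at 0.
Table: [44, —, —, 380, 870, 814, 897]
Lookup 44: h=3, probe 3,4,5,6,0 → found at 0.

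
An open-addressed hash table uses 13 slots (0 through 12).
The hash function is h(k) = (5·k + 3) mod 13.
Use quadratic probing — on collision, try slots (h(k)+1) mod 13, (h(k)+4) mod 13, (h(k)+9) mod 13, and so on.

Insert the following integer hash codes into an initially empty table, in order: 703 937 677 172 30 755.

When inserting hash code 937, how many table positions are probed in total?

703: h=8 → slot 8
937: h=8, probe 8,9 → slot 9
677: h=8, probe 8,9,12 → slot 12
172: h=5 → slot 5
30: h=10 → slot 10
755: h=8, probe 8,9,12,4 → slot 4
Table: [—, —, —, —, 755, 172, —, —, 703, 937, 30, —, 677]

2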